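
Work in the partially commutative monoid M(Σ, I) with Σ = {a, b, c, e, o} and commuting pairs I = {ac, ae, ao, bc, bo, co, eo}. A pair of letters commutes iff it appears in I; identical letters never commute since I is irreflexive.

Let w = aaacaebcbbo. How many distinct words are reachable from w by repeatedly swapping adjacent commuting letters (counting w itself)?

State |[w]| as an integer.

drop 0:a onto floor
drop 1:a onto {0:a}
drop 2:a onto {1:a}
drop 3:c onto floor
drop 4:a onto {2:a}
drop 5:e onto {3:c}
drop 6:b onto {4:a, 5:e}
drop 7:c onto {5:e}
drop 8:b onto {6:b}
drop 9:b onto {8:b}
drop 10:o onto floor
ground layer = {0:a, 3:c, 10:o}
drop-orders for the pieces not yet dropped (sum over which currently-grounded one goes next):
  1 to go: {7} 1  {9} 1  {10} 1
  2 to go: {7,9} 2  {7,10} 2  {8,9} 1  {9,10} 2
  3 to go: {6,8,9} 1  {7,8,9} 3  {7,9,10} 6  {8,9,10} 3
  4 to go: {4,6,8,9} 1  {6,7,8,9} 4  {6,8,9,10} 4  {7,8,9,10} 12
  5 to go: {2,4,6,8,9} 1  {4,6,7,8,9} 5  {4,6,8,9,10} 5  {5,6,7,8,9} 4  {6,7,8,9,10} 20
  6 to go: {1,2,4,6,8,9} 1  {2,4,6,7,8,9} 6  {2,4,6,8,9,10} 6  {3,5,6,7,8,9} 4  {4,5,6,7,8,9} 9  {4,6,7,8,9,10} 30  {5,6,7,8,9,10} 24
  7 to go: {0,1,2,4,6,8,9} 1  {1,2,4,6,7,8,9} 7  {1,2,4,6,8,9,10} 7  {2,4,5,6,7,8,9} 15  {2,4,6,7,8,9,10} 42  {3,4,5,6,7,8,9} 13  {3,5,6,7,8,9,10} 28  {4,5,6,7,8,9,10} 63
  8 to go: {0,1,2,4,6,7,8,9} 8  {0,1,2,4,6,8,9,10} 8  {1,2,4,5,6,7,8,9} 22  {1,2,4,6,7,8,9,10} 56  {2,3,4,5,6,7,8,9} 28  {2,4,5,6,7,8,9,10} 120  {3,4,5,6,7,8,9,10} 104
  9 to go: {0,1,2,4,5,6,7,8,9} 30  {0,1,2,4,6,7,8,9,10} 72  {1,2,3,4,5,6,7,8,9} 50  {1,2,4,5,6,7,8,9,10} 198  {2,3,4,5,6,7,8,9,10} 252
  if 0:a drops first: 500 orders
  if 3:c drops first: 300 orders
  if 10:o drops first: 80 orders
heap linearizations: 880

880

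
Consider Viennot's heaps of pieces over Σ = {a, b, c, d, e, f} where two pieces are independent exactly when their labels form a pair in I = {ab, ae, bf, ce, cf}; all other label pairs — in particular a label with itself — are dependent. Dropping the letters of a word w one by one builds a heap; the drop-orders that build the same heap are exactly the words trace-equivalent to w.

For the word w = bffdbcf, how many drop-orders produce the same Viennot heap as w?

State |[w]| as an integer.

9

0(b) covers ∅
1(f) covers ∅
2(f) covers 1:f
3(d) covers 0:b, 2:f
4(b) covers 3:d
5(c) covers 4:b
6(f) covers 3:d
floor of heap: 0:b, 1:f
completions by unplaced set U, small U first (add the entries for U minus each lowest piece of U):
  |U|=1: {5}:1  {6}:1
  |U|=2: {4,5}:1  {5,6}:2
  |U|=3: {4,5,6}:3
  |U|=4: {3,4,5,6}:3
  |U|=5: {0,3,4,5,6}:3  {2,3,4,5,6}:3
  start at 0(b): 3
  start at 1(f): 6
sum over floor = 9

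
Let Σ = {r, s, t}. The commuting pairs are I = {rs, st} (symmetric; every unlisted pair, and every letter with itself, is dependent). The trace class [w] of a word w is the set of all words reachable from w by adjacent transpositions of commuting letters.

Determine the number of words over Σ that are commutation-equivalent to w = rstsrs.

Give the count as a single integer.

20

#0=r has no predecessor
#1=s has no predecessor
#2=t depends on [0:r]
#3=s depends on [1:s]
#4=r depends on [2:t]
#5=s depends on [3:s]
sources: [0:r, 1:s]
N(rest) = Σ N(rest − s) over sources s of rest; N(one piece) = 1:
  size 1 → [4]=1  [5]=1
  size 2 → [2,4]=1  [3,5]=1  [4,5]=2
  size 3 → [0,2,4]=1  [1,3,5]=1  [2,4,5]=3  [3,4,5]=3
  size 4 → [0,2,4,5]=4  [1,3,4,5]=4  [2,3,4,5]=6
  first=0(r) contributes 10
  first=1(s) contributes 10
|[w]| = 20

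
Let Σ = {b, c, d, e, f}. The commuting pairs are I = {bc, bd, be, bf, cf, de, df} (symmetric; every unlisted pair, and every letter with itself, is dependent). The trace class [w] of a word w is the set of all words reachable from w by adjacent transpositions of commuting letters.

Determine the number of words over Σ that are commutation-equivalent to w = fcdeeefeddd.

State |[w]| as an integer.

336

#0=f has no predecessor
#1=c has no predecessor
#2=d depends on [1:c]
#3=e depends on [0:f, 1:c]
#4=e depends on [3:e]
#5=e depends on [4:e]
#6=f depends on [5:e]
#7=e depends on [6:f]
#8=d depends on [2:d]
#9=d depends on [8:d]
#10=d depends on [9:d]
sources: [0:f, 1:c]
N(rest) = Σ N(rest − s) over sources s of rest; N(one piece) = 1:
  size 1 → [7]=1  [10]=1
  size 2 → [6,7]=1  [7,10]=2  [9,10]=1
  size 3 → [5,6,7]=1  [6,7,10]=3  [7,9,10]=3  [8,9,10]=1
  size 4 → [2,8,9,10]=1  [4,5,6,7]=1  [5,6,7,10]=4  [6,7,9,10]=6  [7,8,9,10]=4
  size 5 → [2,7,8,9,10]=5  [3,4,5,6,7]=1  [4,5,6,7,10]=5  [5,6,7,9,10]=10  [6,7,8,9,10]=10
  size 6 → [0,3,4,5,6,7]=1  [2,6,7,8,9,10]=15  [3,4,5,6,7,10]=6  [4,5,6,7,9,10]=15  [5,6,7,8,9,10]=20
  size 7 → [0,3,4,5,6,7,10]=7  [2,5,6,7,8,9,10]=35  [3,4,5,6,7,9,10]=21  [4,5,6,7,8,9,10]=35
  size 8 → [0,3,4,5,6,7,9,10]=28  [2,4,5,6,7,8,9,10]=70  [3,4,5,6,7,8,9,10]=56
  size 9 → [0,3,4,5,6,7,8,9,10]=84  [2,3,4,5,6,7,8,9,10]=126
  first=0(f) contributes 126
  first=1(c) contributes 210
|[w]| = 336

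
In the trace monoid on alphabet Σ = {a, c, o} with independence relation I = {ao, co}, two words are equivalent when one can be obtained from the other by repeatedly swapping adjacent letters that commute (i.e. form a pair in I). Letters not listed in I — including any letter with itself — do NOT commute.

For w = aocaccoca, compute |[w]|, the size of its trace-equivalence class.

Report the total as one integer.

drop 0:a onto floor
drop 1:o onto floor
drop 2:c onto {0:a}
drop 3:a onto {2:c}
drop 4:c onto {3:a}
drop 5:c onto {4:c}
drop 6:o onto {1:o}
drop 7:c onto {5:c}
drop 8:a onto {7:c}
ground layer = {0:a, 1:o}
drop-orders for the pieces not yet dropped (sum over which currently-grounded one goes next):
  1 to go: {6} 1  {8} 1
  2 to go: {1,6} 1  {6,8} 2  {7,8} 1
  3 to go: {1,6,8} 3  {5,7,8} 1  {6,7,8} 3
  4 to go: {1,6,7,8} 6  {4,5,7,8} 1  {5,6,7,8} 4
  5 to go: {1,5,6,7,8} 10  {3,4,5,7,8} 1  {4,5,6,7,8} 5
  6 to go: {1,4,5,6,7,8} 15  {2,3,4,5,7,8} 1  {3,4,5,6,7,8} 6
  7 to go: {0,2,3,4,5,7,8} 1  {1,3,4,5,6,7,8} 21  {2,3,4,5,6,7,8} 7
  if 0:a drops first: 28 orders
  if 1:o drops first: 8 orders
heap linearizations: 36

36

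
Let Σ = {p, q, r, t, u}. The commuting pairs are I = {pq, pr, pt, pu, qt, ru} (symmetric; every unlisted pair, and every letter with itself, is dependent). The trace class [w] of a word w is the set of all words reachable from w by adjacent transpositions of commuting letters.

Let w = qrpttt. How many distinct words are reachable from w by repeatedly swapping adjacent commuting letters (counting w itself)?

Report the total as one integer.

6

drop 0:q onto floor
drop 1:r onto {0:q}
drop 2:p onto floor
drop 3:t onto {1:r}
drop 4:t onto {3:t}
drop 5:t onto {4:t}
ground layer = {0:q, 2:p}
drop-orders for the pieces not yet dropped (sum over which currently-grounded one goes next):
  1 to go: {2} 1  {5} 1
  2 to go: {2,5} 2  {4,5} 1
  3 to go: {2,4,5} 3  {3,4,5} 1
  4 to go: {1,3,4,5} 1  {2,3,4,5} 4
  if 0:q drops first: 5 orders
  if 2:p drops first: 1 orders
heap linearizations: 6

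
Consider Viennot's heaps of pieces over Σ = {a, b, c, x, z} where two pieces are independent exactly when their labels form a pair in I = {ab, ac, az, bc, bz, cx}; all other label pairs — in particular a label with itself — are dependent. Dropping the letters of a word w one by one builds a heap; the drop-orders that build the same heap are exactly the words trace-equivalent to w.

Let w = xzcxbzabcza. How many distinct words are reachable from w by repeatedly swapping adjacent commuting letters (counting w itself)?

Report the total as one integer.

drop 0:x onto floor
drop 1:z onto {0:x}
drop 2:c onto {1:z}
drop 3:x onto {1:z}
drop 4:b onto {3:x}
drop 5:z onto {2:c, 3:x}
drop 6:a onto {3:x}
drop 7:b onto {4:b}
drop 8:c onto {5:z}
drop 9:z onto {8:c}
drop 10:a onto {6:a}
ground layer = {0:x}
drop-orders for the pieces not yet dropped (sum over which currently-grounded one goes next):
  1 to go: {7} 1  {9} 1  {10} 1
  2 to go: {4,7} 1  {6,10} 1  {7,9} 2  {7,10} 2  {8,9} 1  {9,10} 2
  3 to go: {4,7,9} 3  {4,7,10} 3  {5,8,9} 1  {6,7,10} 3  {6,9,10} 3  {7,8,9} 3  {7,9,10} 6  {8,9,10} 3
  4 to go: {2,5,8,9} 1  {4,6,7,10} 6  {4,7,8,9} 6  {4,7,9,10} 12  {5,7,8,9} 4  {5,8,9,10} 4  {6,7,9,10} 12  {6,8,9,10} 6  {7,8,9,10} 12
  5 to go: {2,5,7,8,9} 5  {2,5,8,9,10} 5  {4,5,7,8,9} 10  {4,6,7,9,10} 30  {4,7,8,9,10} 30  {5,6,8,9,10} 10  {5,7,8,9,10} 20  {6,7,8,9,10} 30
  6 to go: {2,4,5,7,8,9} 15  {2,5,6,8,9,10} 15  {2,5,7,8,9,10} 30  {4,5,7,8,9,10} 60  {4,6,7,8,9,10} 90  {5,6,7,8,9,10} 60
  7 to go: {2,4,5,7,8,9,10} 105  {2,5,6,7,8,9,10} 105  {4,5,6,7,8,9,10} 210
  8 to go: {2,4,5,6,7,8,9,10} 420  {3,4,5,6,7,8,9,10} 210
  9 to go: {2,3,4,5,6,7,8,9,10} 630
  if 0:x drops first: 630 orders

630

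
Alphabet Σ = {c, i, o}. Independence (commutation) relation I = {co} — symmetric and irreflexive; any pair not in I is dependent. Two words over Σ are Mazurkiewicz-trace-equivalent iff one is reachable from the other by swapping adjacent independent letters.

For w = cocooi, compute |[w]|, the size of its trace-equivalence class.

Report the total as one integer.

0(c) covers ∅
1(o) covers ∅
2(c) covers 0:c
3(o) covers 1:o
4(o) covers 3:o
5(i) covers 2:c, 4:o
floor of heap: 0:c, 1:o
completions by unplaced set U, small U first (add the entries for U minus each lowest piece of U):
  |U|=1: {5}:1
  |U|=2: {2,5}:1  {4,5}:1
  |U|=3: {0,2,5}:1  {2,4,5}:2  {3,4,5}:1
  |U|=4: {0,2,4,5}:3  {1,3,4,5}:1  {2,3,4,5}:3
  start at 0(c): 4
  start at 1(o): 6
sum over floor = 10

10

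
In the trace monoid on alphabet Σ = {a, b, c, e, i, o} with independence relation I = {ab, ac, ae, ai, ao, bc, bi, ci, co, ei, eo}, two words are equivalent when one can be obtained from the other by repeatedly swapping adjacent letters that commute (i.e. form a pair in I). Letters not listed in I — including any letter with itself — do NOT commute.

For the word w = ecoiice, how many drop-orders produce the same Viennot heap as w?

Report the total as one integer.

35

0(e) covers ∅
1(c) covers 0:e
2(o) covers ∅
3(i) covers 2:o
4(i) covers 3:i
5(c) covers 1:c
6(e) covers 5:c
floor of heap: 0:e, 2:o
completions by unplaced set U, small U first (add the entries for U minus each lowest piece of U):
  |U|=1: {4}:1  {6}:1
  |U|=2: {3,4}:1  {4,6}:2  {5,6}:1
  |U|=3: {1,5,6}:1  {2,3,4}:1  {3,4,6}:3  {4,5,6}:3
  |U|=4: {0,1,5,6}:1  {1,4,5,6}:4  {2,3,4,6}:4  {3,4,5,6}:6
  |U|=5: {0,1,4,5,6}:5  {1,3,4,5,6}:10  {2,3,4,5,6}:10
  start at 0(e): 20
  start at 2(o): 15
sum over floor = 35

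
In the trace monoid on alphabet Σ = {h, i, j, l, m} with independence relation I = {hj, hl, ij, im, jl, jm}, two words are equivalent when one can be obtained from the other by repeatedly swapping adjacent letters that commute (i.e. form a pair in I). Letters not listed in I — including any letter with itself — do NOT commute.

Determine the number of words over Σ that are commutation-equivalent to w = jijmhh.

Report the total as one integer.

30

#0=j has no predecessor
#1=i has no predecessor
#2=j depends on [0:j]
#3=m has no predecessor
#4=h depends on [1:i, 3:m]
#5=h depends on [4:h]
sources: [0:j, 1:i, 3:m]
N(rest) = Σ N(rest − s) over sources s of rest; N(one piece) = 1:
  size 1 → [2]=1  [5]=1
  size 2 → [0,2]=1  [2,5]=2  [4,5]=1
  size 3 → [0,2,5]=3  [1,4,5]=1  [2,4,5]=3  [3,4,5]=1
  size 4 → [0,2,4,5]=6  [1,2,4,5]=4  [1,3,4,5]=2  [2,3,4,5]=4
  first=0(j) contributes 10
  first=1(i) contributes 10
  first=3(m) contributes 10
|[w]| = 30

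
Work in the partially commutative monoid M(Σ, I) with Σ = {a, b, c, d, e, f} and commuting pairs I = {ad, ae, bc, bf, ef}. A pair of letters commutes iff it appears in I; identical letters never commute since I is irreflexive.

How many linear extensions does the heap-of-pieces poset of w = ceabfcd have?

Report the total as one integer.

8

piece 0:c — minimal
piece 1:e rests on {0:c}
piece 2:a rests on {0:c}
piece 3:b rests on {1:e, 2:a}
piece 4:f rests on {2:a}
piece 5:c rests on {1:e, 4:f}
piece 6:d rests on {3:b, 5:c}
minimal pieces: {0:c}
ways to finish when only these pieces remain (= sum over removing one remaining piece with nothing left below it):
  1 left: {6}→1
  2 left: {3,6}→1  {5,6}→1
  3 left: {3,5,6}→2  {4,5,6}→1
  4 left: {1,3,5,6}→2  {3,4,5,6}→3
  5 left: {1,3,4,5,6}→5  {2,3,4,5,6}→3
  placing 0:c first → 8 extensions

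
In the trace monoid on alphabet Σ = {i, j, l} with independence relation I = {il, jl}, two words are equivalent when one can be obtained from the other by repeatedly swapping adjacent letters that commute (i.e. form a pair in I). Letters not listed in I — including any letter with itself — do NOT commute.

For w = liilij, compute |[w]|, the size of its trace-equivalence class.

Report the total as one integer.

#0=l has no predecessor
#1=i has no predecessor
#2=i depends on [1:i]
#3=l depends on [0:l]
#4=i depends on [2:i]
#5=j depends on [4:i]
sources: [0:l, 1:i]
N(rest) = Σ N(rest − s) over sources s of rest; N(one piece) = 1:
  size 1 → [3]=1  [5]=1
  size 2 → [0,3]=1  [3,5]=2  [4,5]=1
  size 3 → [0,3,5]=3  [2,4,5]=1  [3,4,5]=3
  size 4 → [0,3,4,5]=6  [1,2,4,5]=1  [2,3,4,5]=4
  first=0(l) contributes 5
  first=1(i) contributes 10
|[w]| = 15

15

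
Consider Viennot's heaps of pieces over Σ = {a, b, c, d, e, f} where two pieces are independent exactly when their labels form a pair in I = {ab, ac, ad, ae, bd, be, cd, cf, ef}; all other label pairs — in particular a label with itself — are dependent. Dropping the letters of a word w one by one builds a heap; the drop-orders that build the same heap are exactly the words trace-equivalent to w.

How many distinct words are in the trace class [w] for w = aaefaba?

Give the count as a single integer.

21

#0=a has no predecessor
#1=a depends on [0:a]
#2=e has no predecessor
#3=f depends on [1:a]
#4=a depends on [3:f]
#5=b depends on [3:f]
#6=a depends on [4:a]
sources: [0:a, 2:e]
N(rest) = Σ N(rest − s) over sources s of rest; N(one piece) = 1:
  size 1 → [2]=1  [5]=1  [6]=1
  size 2 → [2,5]=2  [2,6]=2  [4,6]=1  [5,6]=2
  size 3 → [2,4,6]=3  [2,5,6]=6  [4,5,6]=3
  size 4 → [2,4,5,6]=12  [3,4,5,6]=3
  size 5 → [1,3,4,5,6]=3  [2,3,4,5,6]=15
  first=0(a) contributes 18
  first=2(e) contributes 3
|[w]| = 21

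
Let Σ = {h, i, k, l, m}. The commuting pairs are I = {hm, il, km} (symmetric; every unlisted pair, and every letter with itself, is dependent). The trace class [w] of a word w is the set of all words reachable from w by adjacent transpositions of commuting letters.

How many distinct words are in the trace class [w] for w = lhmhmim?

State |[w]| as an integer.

6

piece 0:l — minimal
piece 1:h rests on {0:l}
piece 2:m rests on {0:l}
piece 3:h rests on {1:h}
piece 4:m rests on {2:m}
piece 5:i rests on {3:h, 4:m}
piece 6:m rests on {5:i}
minimal pieces: {0:l}
ways to finish when only these pieces remain (= sum over removing one remaining piece with nothing left below it):
  1 left: {6}→1
  2 left: {5,6}→1
  3 left: {3,5,6}→1  {4,5,6}→1
  4 left: {1,3,5,6}→1  {2,4,5,6}→1  {3,4,5,6}→2
  5 left: {1,3,4,5,6}→3  {2,3,4,5,6}→3
  placing 0:l first → 6 extensions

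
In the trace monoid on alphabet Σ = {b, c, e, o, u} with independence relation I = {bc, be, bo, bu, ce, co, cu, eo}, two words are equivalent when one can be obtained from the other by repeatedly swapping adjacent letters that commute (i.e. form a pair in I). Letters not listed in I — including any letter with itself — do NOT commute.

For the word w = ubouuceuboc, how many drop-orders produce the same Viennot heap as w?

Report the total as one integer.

0(u) covers ∅
1(b) covers ∅
2(o) covers 0:u
3(u) covers 2:o
4(u) covers 3:u
5(c) covers ∅
6(e) covers 4:u
7(u) covers 6:e
8(b) covers 1:b
9(o) covers 7:u
10(c) covers 5:c
floor of heap: 0:u, 1:b, 5:c
completions by unplaced set U, small U first (add the entries for U minus each lowest piece of U):
  |U|=1: {8}:1  {9}:1  {10}:1
  |U|=2: {1,8}:1  {5,10}:1  {7,9}:1  {8,9}:2  {8,10}:2  {9,10}:2
  |U|=3: {1,8,9}:3  {1,8,10}:3  {5,8,10}:3  {5,9,10}:3  {6,7,9}:1  {7,8,9}:3  {7,9,10}:3  {8,9,10}:6
  |U|=4: {1,5,8,10}:6  {1,7,8,9}:6  {1,8,9,10}:12  {4,6,7,9}:1  {5,7,9,10}:6  {5,8,9,10}:12  {6,7,8,9}:4  {6,7,9,10}:4  {7,8,9,10}:12
  |U|=5: {1,5,8,9,10}:30  {1,6,7,8,9}:10  {1,7,8,9,10}:30  {3,4,6,7,9}:1  {4,6,7,8,9}:5  {4,6,7,9,10}:5  {5,6,7,9,10}:10  {5,7,8,9,10}:30  {6,7,8,9,10}:20
  |U|=6: {1,4,6,7,8,9}:15  {1,5,7,8,9,10}:90  {1,6,7,8,9,10}:60  {2,3,4,6,7,9}:1  {3,4,6,7,8,9}:6  {3,4,6,7,9,10}:6  {4,5,6,7,9,10}:15  {4,6,7,8,9,10}:30  {5,6,7,8,9,10}:60
  |U|=7: {0,2,3,4,6,7,9}:1  {1,3,4,6,7,8,9}:21  {1,4,6,7,8,9,10}:105  {1,5,6,7,8,9,10}:210  {2,3,4,6,7,8,9}:7  {2,3,4,6,7,9,10}:7  {3,4,5,6,7,9,10}:21  {3,4,6,7,8,9,10}:42  {4,5,6,7,8,9,10}:105
  |U|=8: {0,2,3,4,6,7,8,9}:8  {0,2,3,4,6,7,9,10}:8  {1,2,3,4,6,7,8,9}:28  {1,3,4,6,7,8,9,10}:168  {1,4,5,6,7,8,9,10}:420  {2,3,4,5,6,7,9,10}:28  {2,3,4,6,7,8,9,10}:56  {3,4,5,6,7,8,9,10}:168
  |U|=9: {0,1,2,3,4,6,7,8,9}:36  {0,2,3,4,5,6,7,9,10}:36  {0,2,3,4,6,7,8,9,10}:72  {1,2,3,4,6,7,8,9,10}:252  {1,3,4,5,6,7,8,9,10}:756  {2,3,4,5,6,7,8,9,10}:252
  start at 0(u): 1260
  start at 1(b): 360
  start at 5(c): 360
sum over floor = 1980

1980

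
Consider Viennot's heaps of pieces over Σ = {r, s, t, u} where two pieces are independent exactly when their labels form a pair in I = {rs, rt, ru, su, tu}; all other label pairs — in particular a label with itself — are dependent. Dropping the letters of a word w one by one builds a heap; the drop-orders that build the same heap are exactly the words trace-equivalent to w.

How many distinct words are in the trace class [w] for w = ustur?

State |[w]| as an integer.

drop 0:u onto floor
drop 1:s onto floor
drop 2:t onto {1:s}
drop 3:u onto {0:u}
drop 4:r onto floor
ground layer = {0:u, 1:s, 4:r}
drop-orders for the pieces not yet dropped (sum over which currently-grounded one goes next):
  1 to go: {2} 1  {3} 1  {4} 1
  2 to go: {0,3} 1  {1,2} 1  {2,3} 2  {2,4} 2  {3,4} 2
  3 to go: {0,2,3} 3  {0,3,4} 3  {1,2,3} 3  {1,2,4} 3  {2,3,4} 6
  if 0:u drops first: 12 orders
  if 1:s drops first: 12 orders
  if 4:r drops first: 6 orders
heap linearizations: 30

30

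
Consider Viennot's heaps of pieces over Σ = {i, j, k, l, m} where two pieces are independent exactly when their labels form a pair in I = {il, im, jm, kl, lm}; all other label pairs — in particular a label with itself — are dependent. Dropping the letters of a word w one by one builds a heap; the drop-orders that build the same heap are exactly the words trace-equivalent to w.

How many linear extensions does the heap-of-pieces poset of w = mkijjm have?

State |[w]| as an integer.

piece 0:m — minimal
piece 1:k rests on {0:m}
piece 2:i rests on {1:k}
piece 3:j rests on {2:i}
piece 4:j rests on {3:j}
piece 5:m rests on {1:k}
minimal pieces: {0:m}
ways to finish when only these pieces remain (= sum over removing one remaining piece with nothing left below it):
  1 left: {4}→1  {5}→1
  2 left: {3,4}→1  {4,5}→2
  3 left: {2,3,4}→1  {3,4,5}→3
  4 left: {2,3,4,5}→4
  placing 0:m first → 4 extensions

4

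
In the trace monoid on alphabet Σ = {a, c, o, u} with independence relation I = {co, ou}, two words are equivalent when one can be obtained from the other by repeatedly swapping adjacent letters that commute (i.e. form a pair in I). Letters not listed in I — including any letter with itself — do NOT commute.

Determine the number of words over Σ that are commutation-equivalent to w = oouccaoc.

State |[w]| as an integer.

#0=o has no predecessor
#1=o depends on [0:o]
#2=u has no predecessor
#3=c depends on [2:u]
#4=c depends on [3:c]
#5=a depends on [1:o, 4:c]
#6=o depends on [5:a]
#7=c depends on [5:a]
sources: [0:o, 2:u]
N(rest) = Σ N(rest − s) over sources s of rest; N(one piece) = 1:
  size 1 → [6]=1  [7]=1
  size 2 → [6,7]=2
  size 3 → [5,6,7]=2
  size 4 → [1,5,6,7]=2  [4,5,6,7]=2
  size 5 → [0,1,5,6,7]=2  [1,4,5,6,7]=4  [3,4,5,6,7]=2
  size 6 → [0,1,4,5,6,7]=6  [1,3,4,5,6,7]=6  [2,3,4,5,6,7]=2
  first=0(o) contributes 8
  first=2(u) contributes 12
|[w]| = 20

20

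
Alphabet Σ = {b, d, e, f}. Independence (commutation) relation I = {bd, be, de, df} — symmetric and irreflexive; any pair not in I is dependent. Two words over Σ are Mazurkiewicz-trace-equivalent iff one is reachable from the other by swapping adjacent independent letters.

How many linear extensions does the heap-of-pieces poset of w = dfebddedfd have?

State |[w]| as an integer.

piece 0:d — minimal
piece 1:f — minimal
piece 2:e rests on {1:f}
piece 3:b rests on {1:f}
piece 4:d rests on {0:d}
piece 5:d rests on {4:d}
piece 6:e rests on {2:e}
piece 7:d rests on {5:d}
piece 8:f rests on {3:b, 6:e}
piece 9:d rests on {7:d}
minimal pieces: {0:d, 1:f}
ways to finish when only these pieces remain (= sum over removing one remaining piece with nothing left below it):
  1 left: {8}→1  {9}→1
  2 left: {3,8}→1  {6,8}→1  {7,9}→1  {8,9}→2
  3 left: {2,6,8}→1  {3,6,8}→2  {3,8,9}→3  {5,7,9}→1  {6,8,9}→3  {7,8,9}→3
  4 left: {2,3,6,8}→3  {2,6,8,9}→4  {3,6,8,9}→8  {3,7,8,9}→6  {4,5,7,9}→1  {5,7,8,9}→4  {6,7,8,9}→6
  5 left: {0,4,5,7,9}→1  {1,2,3,6,8}→3  {2,3,6,8,9}→15  {2,6,7,8,9}→10  {3,5,7,8,9}→10  {3,6,7,8,9}→20  {4,5,7,8,9}→5  {5,6,7,8,9}→10
  6 left: {0,4,5,7,8,9}→6  {1,2,3,6,8,9}→18  {2,3,6,7,8,9}→45  {2,5,6,7,8,9}→20  {3,4,5,7,8,9}→15  {3,5,6,7,8,9}→40  {4,5,6,7,8,9}→15
  7 left: {0,3,4,5,7,8,9}→21  {0,4,5,6,7,8,9}→21  {1,2,3,6,7,8,9}→63  {2,3,5,6,7,8,9}→105  {2,4,5,6,7,8,9}→35  {3,4,5,6,7,8,9}→70
  8 left: {0,2,4,5,6,7,8,9}→56  {0,3,4,5,6,7,8,9}→112  {1,2,3,5,6,7,8,9}→168  {2,3,4,5,6,7,8,9}→210
  placing 0:d first → 378 extensions
  placing 1:f first → 378 extensions
total linear extensions = 756

756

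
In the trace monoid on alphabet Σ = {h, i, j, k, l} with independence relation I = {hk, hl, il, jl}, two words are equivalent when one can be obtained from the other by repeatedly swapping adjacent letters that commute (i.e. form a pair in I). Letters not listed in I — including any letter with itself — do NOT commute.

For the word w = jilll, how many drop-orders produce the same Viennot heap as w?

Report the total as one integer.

#0=j has no predecessor
#1=i depends on [0:j]
#2=l has no predecessor
#3=l depends on [2:l]
#4=l depends on [3:l]
sources: [0:j, 2:l]
N(rest) = Σ N(rest − s) over sources s of rest; N(one piece) = 1:
  size 1 → [1]=1  [4]=1
  size 2 → [0,1]=1  [1,4]=2  [3,4]=1
  size 3 → [0,1,4]=3  [1,3,4]=3  [2,3,4]=1
  first=0(j) contributes 4
  first=2(l) contributes 6
|[w]| = 10

10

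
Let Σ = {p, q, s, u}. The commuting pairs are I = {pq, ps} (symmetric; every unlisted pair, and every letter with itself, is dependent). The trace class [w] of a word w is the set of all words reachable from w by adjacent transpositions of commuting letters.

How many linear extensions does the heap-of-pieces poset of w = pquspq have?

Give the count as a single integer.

drop 0:p onto floor
drop 1:q onto floor
drop 2:u onto {0:p, 1:q}
drop 3:s onto {2:u}
drop 4:p onto {2:u}
drop 5:q onto {3:s}
ground layer = {0:p, 1:q}
drop-orders for the pieces not yet dropped (sum over which currently-grounded one goes next):
  1 to go: {4} 1  {5} 1
  2 to go: {3,5} 1  {4,5} 2
  3 to go: {3,4,5} 3
  4 to go: {2,3,4,5} 3
  if 0:p drops first: 3 orders
  if 1:q drops first: 3 orders
heap linearizations: 6

6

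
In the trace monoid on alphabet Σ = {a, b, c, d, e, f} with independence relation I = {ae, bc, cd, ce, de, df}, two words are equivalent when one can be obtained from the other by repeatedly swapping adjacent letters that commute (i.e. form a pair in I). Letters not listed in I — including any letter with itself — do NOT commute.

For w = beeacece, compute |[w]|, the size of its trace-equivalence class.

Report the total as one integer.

35

#0=b has no predecessor
#1=e depends on [0:b]
#2=e depends on [1:e]
#3=a depends on [0:b]
#4=c depends on [3:a]
#5=e depends on [2:e]
#6=c depends on [4:c]
#7=e depends on [5:e]
sources: [0:b]
N(rest) = Σ N(rest − s) over sources s of rest; N(one piece) = 1:
  size 1 → [6]=1  [7]=1
  size 2 → [4,6]=1  [5,7]=1  [6,7]=2
  size 3 → [2,5,7]=1  [3,4,6]=1  [4,6,7]=3  [5,6,7]=3
  size 4 → [1,2,5,7]=1  [2,5,6,7]=4  [3,4,6,7]=4  [4,5,6,7]=6
  size 5 → [1,2,5,6,7]=5  [2,4,5,6,7]=10  [3,4,5,6,7]=10
  size 6 → [1,2,4,5,6,7]=15  [2,3,4,5,6,7]=20
  first=0(b) contributes 35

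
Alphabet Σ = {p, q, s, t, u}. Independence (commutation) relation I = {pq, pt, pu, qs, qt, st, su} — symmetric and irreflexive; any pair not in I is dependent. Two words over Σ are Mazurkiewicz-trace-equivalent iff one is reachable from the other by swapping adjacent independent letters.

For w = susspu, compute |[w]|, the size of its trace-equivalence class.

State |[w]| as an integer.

15

drop 0:s onto floor
drop 1:u onto floor
drop 2:s onto {0:s}
drop 3:s onto {2:s}
drop 4:p onto {3:s}
drop 5:u onto {1:u}
ground layer = {0:s, 1:u}
drop-orders for the pieces not yet dropped (sum over which currently-grounded one goes next):
  1 to go: {4} 1  {5} 1
  2 to go: {1,5} 1  {3,4} 1  {4,5} 2
  3 to go: {1,4,5} 3  {2,3,4} 1  {3,4,5} 3
  4 to go: {0,2,3,4} 1  {1,3,4,5} 6  {2,3,4,5} 4
  if 0:s drops first: 10 orders
  if 1:u drops first: 5 orders
heap linearizations: 15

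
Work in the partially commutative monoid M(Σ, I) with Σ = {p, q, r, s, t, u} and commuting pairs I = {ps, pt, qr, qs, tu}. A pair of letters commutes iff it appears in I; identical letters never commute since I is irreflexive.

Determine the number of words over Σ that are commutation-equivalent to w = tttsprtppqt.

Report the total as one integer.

piece 0:t — minimal
piece 1:t rests on {0:t}
piece 2:t rests on {1:t}
piece 3:s rests on {2:t}
piece 4:p — minimal
piece 5:r rests on {3:s, 4:p}
piece 6:t rests on {5:r}
piece 7:p rests on {5:r}
piece 8:p rests on {7:p}
piece 9:q rests on {6:t, 8:p}
piece 10:t rests on {9:q}
minimal pieces: {0:t, 4:p}
ways to finish when only these pieces remain (= sum over removing one remaining piece with nothing left below it):
  1 left: {10}→1
  2 left: {9,10}→1
  3 left: {6,9,10}→1  {8,9,10}→1
  4 left: {6,8,9,10}→2  {7,8,9,10}→1
  5 left: {6,7,8,9,10}→3
  6 left: {5,6,7,8,9,10}→3
  7 left: {3,5,6,7,8,9,10}→3  {4,5,6,7,8,9,10}→3
  8 left: {2,3,5,6,7,8,9,10}→3  {3,4,5,6,7,8,9,10}→6
  9 left: {1,2,3,5,6,7,8,9,10}→3  {2,3,4,5,6,7,8,9,10}→9
  placing 0:t first → 12 extensions
  placing 4:p first → 3 extensions
total linear extensions = 15

15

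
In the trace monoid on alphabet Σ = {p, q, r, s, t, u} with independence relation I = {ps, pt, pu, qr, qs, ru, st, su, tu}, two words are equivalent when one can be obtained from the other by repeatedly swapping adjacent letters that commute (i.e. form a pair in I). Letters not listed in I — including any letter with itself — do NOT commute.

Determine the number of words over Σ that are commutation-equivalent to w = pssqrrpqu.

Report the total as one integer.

0(p) covers ∅
1(s) covers ∅
2(s) covers 1:s
3(q) covers 0:p
4(r) covers 0:p, 2:s
5(r) covers 4:r
6(p) covers 3:q, 5:r
7(q) covers 6:p
8(u) covers 7:q
floor of heap: 0:p, 1:s
completions by unplaced set U, small U first (add the entries for U minus each lowest piece of U):
  |U|=1: {8}:1
  |U|=2: {7,8}:1
  |U|=3: {6,7,8}:1
  |U|=4: {3,6,7,8}:1  {5,6,7,8}:1
  |U|=5: {3,5,6,7,8}:2  {4,5,6,7,8}:1
  |U|=6: {2,4,5,6,7,8}:1  {3,4,5,6,7,8}:3
  |U|=7: {0,3,4,5,6,7,8}:3  {1,2,4,5,6,7,8}:1  {2,3,4,5,6,7,8}:4
  start at 0(p): 5
  start at 1(s): 7
sum over floor = 12

12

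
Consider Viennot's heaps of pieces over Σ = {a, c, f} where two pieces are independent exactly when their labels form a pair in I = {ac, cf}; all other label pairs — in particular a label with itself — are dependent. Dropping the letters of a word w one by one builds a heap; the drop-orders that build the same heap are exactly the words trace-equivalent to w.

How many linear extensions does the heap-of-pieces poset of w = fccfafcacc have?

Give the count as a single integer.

252

piece 0:f — minimal
piece 1:c — minimal
piece 2:c rests on {1:c}
piece 3:f rests on {0:f}
piece 4:a rests on {3:f}
piece 5:f rests on {4:a}
piece 6:c rests on {2:c}
piece 7:a rests on {5:f}
piece 8:c rests on {6:c}
piece 9:c rests on {8:c}
minimal pieces: {0:f, 1:c}
ways to finish when only these pieces remain (= sum over removing one remaining piece with nothing left below it):
  1 left: {7}→1  {9}→1
  2 left: {5,7}→1  {7,9}→2  {8,9}→1
  3 left: {4,5,7}→1  {5,7,9}→3  {6,8,9}→1  {7,8,9}→3
  4 left: {2,6,8,9}→1  {3,4,5,7}→1  {4,5,7,9}→4  {5,7,8,9}→6  {6,7,8,9}→4
  5 left: {0,3,4,5,7}→1  {1,2,6,8,9}→1  {2,6,7,8,9}→5  {3,4,5,7,9}→5  {4,5,7,8,9}→10  {5,6,7,8,9}→10
  6 left: {0,3,4,5,7,9}→6  {1,2,6,7,8,9}→6  {2,5,6,7,8,9}→15  {3,4,5,7,8,9}→15  {4,5,6,7,8,9}→20
  7 left: {0,3,4,5,7,8,9}→21  {1,2,5,6,7,8,9}→21  {2,4,5,6,7,8,9}→35  {3,4,5,6,7,8,9}→35
  8 left: {0,3,4,5,6,7,8,9}→56  {1,2,4,5,6,7,8,9}→56  {2,3,4,5,6,7,8,9}→70
  placing 0:f first → 126 extensions
  placing 1:c first → 126 extensions
total linear extensions = 252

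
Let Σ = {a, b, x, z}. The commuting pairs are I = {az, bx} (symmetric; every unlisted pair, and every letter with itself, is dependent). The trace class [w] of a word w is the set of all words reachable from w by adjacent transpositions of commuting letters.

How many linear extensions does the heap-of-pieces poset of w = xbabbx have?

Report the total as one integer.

6

0(x) covers ∅
1(b) covers ∅
2(a) covers 0:x, 1:b
3(b) covers 2:a
4(b) covers 3:b
5(x) covers 2:a
floor of heap: 0:x, 1:b
completions by unplaced set U, small U first (add the entries for U minus each lowest piece of U):
  |U|=1: {4}:1  {5}:1
  |U|=2: {3,4}:1  {4,5}:2
  |U|=3: {3,4,5}:3
  |U|=4: {2,3,4,5}:3
  start at 0(x): 3
  start at 1(b): 3
sum over floor = 6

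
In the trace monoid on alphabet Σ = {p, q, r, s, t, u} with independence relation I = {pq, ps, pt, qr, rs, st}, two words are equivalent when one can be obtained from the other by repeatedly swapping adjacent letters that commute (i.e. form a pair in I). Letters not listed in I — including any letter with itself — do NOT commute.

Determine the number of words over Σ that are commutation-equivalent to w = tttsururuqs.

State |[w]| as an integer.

4

drop 0:t onto floor
drop 1:t onto {0:t}
drop 2:t onto {1:t}
drop 3:s onto floor
drop 4:u onto {2:t, 3:s}
drop 5:r onto {4:u}
drop 6:u onto {5:r}
drop 7:r onto {6:u}
drop 8:u onto {7:r}
drop 9:q onto {8:u}
drop 10:s onto {9:q}
ground layer = {0:t, 3:s}
drop-orders for the pieces not yet dropped (sum over which currently-grounded one goes next):
  1 to go: {10} 1
  2 to go: {9,10} 1
  3 to go: {8,9,10} 1
  4 to go: {7,8,9,10} 1
  5 to go: {6,7,8,9,10} 1
  6 to go: {5,6,7,8,9,10} 1
  7 to go: {4,5,6,7,8,9,10} 1
  8 to go: {2,4,5,6,7,8,9,10} 1  {3,4,5,6,7,8,9,10} 1
  9 to go: {1,2,4,5,6,7,8,9,10} 1  {2,3,4,5,6,7,8,9,10} 2
  if 0:t drops first: 3 orders
  if 3:s drops first: 1 orders
heap linearizations: 4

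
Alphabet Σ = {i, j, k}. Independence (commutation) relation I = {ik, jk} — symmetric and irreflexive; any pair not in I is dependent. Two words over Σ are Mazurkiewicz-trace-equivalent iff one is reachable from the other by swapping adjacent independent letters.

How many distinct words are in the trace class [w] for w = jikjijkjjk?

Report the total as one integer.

120

drop 0:j onto floor
drop 1:i onto {0:j}
drop 2:k onto floor
drop 3:j onto {1:i}
drop 4:i onto {3:j}
drop 5:j onto {4:i}
drop 6:k onto {2:k}
drop 7:j onto {5:j}
drop 8:j onto {7:j}
drop 9:k onto {6:k}
ground layer = {0:j, 2:k}
drop-orders for the pieces not yet dropped (sum over which currently-grounded one goes next):
  1 to go: {8} 1  {9} 1
  2 to go: {6,9} 1  {7,8} 1  {8,9} 2
  3 to go: {2,6,9} 1  {5,7,8} 1  {6,8,9} 3  {7,8,9} 3
  4 to go: {2,6,8,9} 4  {4,5,7,8} 1  {5,7,8,9} 4  {6,7,8,9} 6
  5 to go: {2,6,7,8,9} 10  {3,4,5,7,8} 1  {4,5,7,8,9} 5  {5,6,7,8,9} 10
  6 to go: {1,3,4,5,7,8} 1  {2,5,6,7,8,9} 20  {3,4,5,7,8,9} 6  {4,5,6,7,8,9} 15
  7 to go: {0,1,3,4,5,7,8} 1  {1,3,4,5,7,8,9} 7  {2,4,5,6,7,8,9} 35  {3,4,5,6,7,8,9} 21
  8 to go: {0,1,3,4,5,7,8,9} 8  {1,3,4,5,6,7,8,9} 28  {2,3,4,5,6,7,8,9} 56
  if 0:j drops first: 84 orders
  if 2:k drops first: 36 orders
heap linearizations: 120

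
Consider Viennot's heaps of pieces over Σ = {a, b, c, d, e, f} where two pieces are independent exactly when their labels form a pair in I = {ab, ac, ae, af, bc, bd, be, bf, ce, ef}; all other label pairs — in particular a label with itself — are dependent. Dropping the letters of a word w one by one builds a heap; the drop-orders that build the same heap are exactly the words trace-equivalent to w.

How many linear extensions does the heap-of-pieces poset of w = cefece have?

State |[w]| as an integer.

20

drop 0:c onto floor
drop 1:e onto floor
drop 2:f onto {0:c}
drop 3:e onto {1:e}
drop 4:c onto {2:f}
drop 5:e onto {3:e}
ground layer = {0:c, 1:e}
drop-orders for the pieces not yet dropped (sum over which currently-grounded one goes next):
  1 to go: {4} 1  {5} 1
  2 to go: {2,4} 1  {3,5} 1  {4,5} 2
  3 to go: {0,2,4} 1  {1,3,5} 1  {2,4,5} 3  {3,4,5} 3
  4 to go: {0,2,4,5} 4  {1,3,4,5} 4  {2,3,4,5} 6
  if 0:c drops first: 10 orders
  if 1:e drops first: 10 orders
heap linearizations: 20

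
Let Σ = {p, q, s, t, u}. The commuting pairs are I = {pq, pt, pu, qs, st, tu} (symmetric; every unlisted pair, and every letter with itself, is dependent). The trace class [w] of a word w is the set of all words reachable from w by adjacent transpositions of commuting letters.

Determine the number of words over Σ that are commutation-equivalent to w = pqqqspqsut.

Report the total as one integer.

#0=p has no predecessor
#1=q has no predecessor
#2=q depends on [1:q]
#3=q depends on [2:q]
#4=s depends on [0:p]
#5=p depends on [4:s]
#6=q depends on [3:q]
#7=s depends on [5:p]
#8=u depends on [6:q, 7:s]
#9=t depends on [6:q]
sources: [0:p, 1:q]
N(rest) = Σ N(rest − s) over sources s of rest; N(one piece) = 1:
  size 1 → [8]=1  [9]=1
  size 2 → [7,8]=1  [8,9]=2
  size 3 → [5,7,8]=1  [6,8,9]=2  [7,8,9]=3
  size 4 → [3,6,8,9]=2  [4,5,7,8]=1  [5,7,8,9]=4  [6,7,8,9]=5
  size 5 → [0,4,5,7,8]=1  [2,3,6,8,9]=2  [3,6,7,8,9]=7  [4,5,7,8,9]=5  [5,6,7,8,9]=9
  size 6 → [0,4,5,7,8,9]=6  [1,2,3,6,8,9]=2  [2,3,6,7,8,9]=9  [3,5,6,7,8,9]=16  [4,5,6,7,8,9]=14
  size 7 → [0,4,5,6,7,8,9]=20  [1,2,3,6,7,8,9]=11  [2,3,5,6,7,8,9]=25  [3,4,5,6,7,8,9]=30
  size 8 → [0,3,4,5,6,7,8,9]=50  [1,2,3,5,6,7,8,9]=36  [2,3,4,5,6,7,8,9]=55
  first=0(p) contributes 91
  first=1(q) contributes 105
|[w]| = 196

196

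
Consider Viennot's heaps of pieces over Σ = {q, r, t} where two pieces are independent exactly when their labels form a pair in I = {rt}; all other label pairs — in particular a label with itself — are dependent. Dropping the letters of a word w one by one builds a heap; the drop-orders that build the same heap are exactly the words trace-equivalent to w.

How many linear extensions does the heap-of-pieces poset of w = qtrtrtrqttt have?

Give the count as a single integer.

0(q) covers ∅
1(t) covers 0:q
2(r) covers 0:q
3(t) covers 1:t
4(r) covers 2:r
5(t) covers 3:t
6(r) covers 4:r
7(q) covers 5:t, 6:r
8(t) covers 7:q
9(t) covers 8:t
10(t) covers 9:t
floor of heap: 0:q
completions by unplaced set U, small U first (add the entries for U minus each lowest piece of U):
  |U|=1: {10}:1
  |U|=2: {9,10}:1
  |U|=3: {8,9,10}:1
  |U|=4: {7,8,9,10}:1
  |U|=5: {5,7,8,9,10}:1  {6,7,8,9,10}:1
  |U|=6: {3,5,7,8,9,10}:1  {4,6,7,8,9,10}:1  {5,6,7,8,9,10}:2
  |U|=7: {1,3,5,7,8,9,10}:1  {2,4,6,7,8,9,10}:1  {3,5,6,7,8,9,10}:3  {4,5,6,7,8,9,10}:3
  |U|=8: {1,3,5,6,7,8,9,10}:4  {2,4,5,6,7,8,9,10}:4  {3,4,5,6,7,8,9,10}:6
  |U|=9: {1,3,4,5,6,7,8,9,10}:10  {2,3,4,5,6,7,8,9,10}:10
  start at 0(q): 20

20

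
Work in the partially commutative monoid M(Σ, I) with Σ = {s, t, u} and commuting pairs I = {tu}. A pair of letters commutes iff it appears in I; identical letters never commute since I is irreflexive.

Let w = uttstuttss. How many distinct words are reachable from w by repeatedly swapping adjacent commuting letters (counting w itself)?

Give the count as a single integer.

12

piece 0:u — minimal
piece 1:t — minimal
piece 2:t rests on {1:t}
piece 3:s rests on {0:u, 2:t}
piece 4:t rests on {3:s}
piece 5:u rests on {3:s}
piece 6:t rests on {4:t}
piece 7:t rests on {6:t}
piece 8:s rests on {5:u, 7:t}
piece 9:s rests on {8:s}
minimal pieces: {0:u, 1:t}
ways to finish when only these pieces remain (= sum over removing one remaining piece with nothing left below it):
  1 left: {9}→1
  2 left: {8,9}→1
  3 left: {5,8,9}→1  {7,8,9}→1
  4 left: {5,7,8,9}→2  {6,7,8,9}→1
  5 left: {4,6,7,8,9}→1  {5,6,7,8,9}→3
  6 left: {4,5,6,7,8,9}→4
  7 left: {3,4,5,6,7,8,9}→4
  8 left: {0,3,4,5,6,7,8,9}→4  {2,3,4,5,6,7,8,9}→4
  placing 0:u first → 4 extensions
  placing 1:t first → 8 extensions
total linear extensions = 12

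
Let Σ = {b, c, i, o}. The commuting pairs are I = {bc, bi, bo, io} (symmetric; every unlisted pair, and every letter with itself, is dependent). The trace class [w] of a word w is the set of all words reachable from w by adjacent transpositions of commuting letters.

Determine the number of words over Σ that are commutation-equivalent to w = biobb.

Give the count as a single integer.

0(b) covers ∅
1(i) covers ∅
2(o) covers ∅
3(b) covers 0:b
4(b) covers 3:b
floor of heap: 0:b, 1:i, 2:o
completions by unplaced set U, small U first (add the entries for U minus each lowest piece of U):
  |U|=1: {1}:1  {2}:1  {4}:1
  |U|=2: {1,2}:2  {1,4}:2  {2,4}:2  {3,4}:1
  |U|=3: {0,3,4}:1  {1,2,4}:6  {1,3,4}:3  {2,3,4}:3
  start at 0(b): 12
  start at 1(i): 4
  start at 2(o): 4
sum over floor = 20

20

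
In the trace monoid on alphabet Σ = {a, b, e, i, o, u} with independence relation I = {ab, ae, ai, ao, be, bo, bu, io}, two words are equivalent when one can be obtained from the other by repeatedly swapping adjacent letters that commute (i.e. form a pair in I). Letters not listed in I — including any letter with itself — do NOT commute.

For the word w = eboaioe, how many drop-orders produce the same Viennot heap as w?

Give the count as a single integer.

#0=e has no predecessor
#1=b has no predecessor
#2=o depends on [0:e]
#3=a has no predecessor
#4=i depends on [0:e, 1:b]
#5=o depends on [2:o]
#6=e depends on [4:i, 5:o]
sources: [0:e, 1:b, 3:a]
N(rest) = Σ N(rest − s) over sources s of rest; N(one piece) = 1:
  size 1 → [3]=1  [6]=1
  size 2 → [3,6]=2  [4,6]=1  [5,6]=1
  size 3 → [1,4,6]=1  [2,5,6]=1  [3,4,6]=3  [3,5,6]=3  [4,5,6]=2
  size 4 → [1,3,4,6]=4  [1,4,5,6]=3  [2,3,5,6]=4  [2,4,5,6]=3  [3,4,5,6]=8
  size 5 → [0,2,4,5,6]=3  [1,2,4,5,6]=6  [1,3,4,5,6]=15  [2,3,4,5,6]=15
  first=0(e) contributes 36
  first=1(b) contributes 18
  first=3(a) contributes 9
|[w]| = 63

63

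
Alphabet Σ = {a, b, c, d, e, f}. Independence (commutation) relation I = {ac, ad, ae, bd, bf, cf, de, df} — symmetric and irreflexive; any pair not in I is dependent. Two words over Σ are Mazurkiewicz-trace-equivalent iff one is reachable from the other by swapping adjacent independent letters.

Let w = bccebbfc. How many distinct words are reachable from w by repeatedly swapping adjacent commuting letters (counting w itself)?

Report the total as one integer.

#0=b has no predecessor
#1=c depends on [0:b]
#2=c depends on [1:c]
#3=e depends on [2:c]
#4=b depends on [3:e]
#5=b depends on [4:b]
#6=f depends on [3:e]
#7=c depends on [5:b]
sources: [0:b]
N(rest) = Σ N(rest − s) over sources s of rest; N(one piece) = 1:
  size 1 → [6]=1  [7]=1
  size 2 → [5,7]=1  [6,7]=2
  size 3 → [4,5,7]=1  [5,6,7]=3
  size 4 → [4,5,6,7]=4
  size 5 → [3,4,5,6,7]=4
  size 6 → [2,3,4,5,6,7]=4
  first=0(b) contributes 4

4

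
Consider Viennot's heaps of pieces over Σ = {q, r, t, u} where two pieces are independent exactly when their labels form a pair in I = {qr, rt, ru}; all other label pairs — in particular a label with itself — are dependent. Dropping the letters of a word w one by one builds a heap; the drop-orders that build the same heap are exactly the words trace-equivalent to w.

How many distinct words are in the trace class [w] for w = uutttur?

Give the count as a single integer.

7

drop 0:u onto floor
drop 1:u onto {0:u}
drop 2:t onto {1:u}
drop 3:t onto {2:t}
drop 4:t onto {3:t}
drop 5:u onto {4:t}
drop 6:r onto floor
ground layer = {0:u, 6:r}
drop-orders for the pieces not yet dropped (sum over which currently-grounded one goes next):
  1 to go: {5} 1  {6} 1
  2 to go: {4,5} 1  {5,6} 2
  3 to go: {3,4,5} 1  {4,5,6} 3
  4 to go: {2,3,4,5} 1  {3,4,5,6} 4
  5 to go: {1,2,3,4,5} 1  {2,3,4,5,6} 5
  if 0:u drops first: 6 orders
  if 6:r drops first: 1 orders
heap linearizations: 7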